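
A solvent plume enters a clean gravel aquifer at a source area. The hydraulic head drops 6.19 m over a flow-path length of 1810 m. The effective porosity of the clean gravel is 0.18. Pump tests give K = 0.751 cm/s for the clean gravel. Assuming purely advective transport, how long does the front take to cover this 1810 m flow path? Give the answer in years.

0.402

Convert K: 0.751 cm/s × 864 = 648.9 m/day.
Hydraulic gradient i = Δh / L = 6.19 / 1810 = 0.003420.
Darcy flux q = K · i = 648.9 × 0.003420 = 2.219 m/day.
Seepage velocity v = q / n_e = 2.219 / 0.18 = 12.33 m/day.
Travel time t = L / v = 1810 / 12.33 = 146.8 days = 0.4020 years.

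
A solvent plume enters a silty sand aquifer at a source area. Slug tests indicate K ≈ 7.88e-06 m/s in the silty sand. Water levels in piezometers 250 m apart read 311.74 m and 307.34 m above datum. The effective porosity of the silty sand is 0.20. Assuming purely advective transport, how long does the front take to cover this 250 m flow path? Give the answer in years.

Convert K: 7.88e-06 m/s × 86400 = 0.6808 m/day.
Hydraulic gradient i = (311.74 − 307.34) / 250 = 4.4 / 250 = 0.01760.
Darcy flux q = K · i = 0.6808 × 0.01760 = 0.01198 m/day.
Seepage velocity v = q / n_e = 0.01198 / 0.20 = 0.05991 m/day.
Travel time t = L / v = 250 / 0.05991 = 4173 days = 11.42 years.

11.4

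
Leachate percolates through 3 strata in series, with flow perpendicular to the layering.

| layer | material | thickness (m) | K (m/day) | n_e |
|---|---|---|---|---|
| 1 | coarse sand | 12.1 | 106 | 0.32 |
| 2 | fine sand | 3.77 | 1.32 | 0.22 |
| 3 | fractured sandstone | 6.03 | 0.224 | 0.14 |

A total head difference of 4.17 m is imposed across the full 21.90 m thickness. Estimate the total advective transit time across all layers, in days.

39.7

With flow normal to the layers, continuity requires the same specific discharge q through every layer.
Σ(b_i/K_i) = 12.1/106 + 3.77/1.32 + 6.03/0.224 = 29.89 d.
q = Δh / Σ(b_i/K_i) = 4.17 / 29.89 = 0.1395 m/day.
In each layer the seepage velocity is v_i = q/n_i, so the layer transit time is t_i = b_i·n_i / q:
  layer 1 (coarse sand): t_1 = 12.1 × 0.32 / 0.1395 = 27.75 d
  layer 2 (fine sand): t_2 = 3.77 × 0.22 / 0.1395 = 5.945 d
  layer 3 (fractured sandstone): t_3 = 6.03 × 0.14 / 0.1395 = 6.051 d
Total t = Σ t_i = 39.75 days.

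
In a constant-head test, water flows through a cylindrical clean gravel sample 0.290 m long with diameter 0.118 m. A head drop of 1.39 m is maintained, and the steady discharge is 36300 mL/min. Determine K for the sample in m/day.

997

Cross-sectional area A = π·(d/2)² = π × (0.118/2)² = 0.01094 m².
Convert discharge: 36300 mL/min = 0.0006050 m³/s.
Darcy's law rearranged: K = Q·L / (A·Δh) = 0.0006050 × 0.290 / (0.01094 × 1.39) = 0.01154 m/s = 997.2 m/day.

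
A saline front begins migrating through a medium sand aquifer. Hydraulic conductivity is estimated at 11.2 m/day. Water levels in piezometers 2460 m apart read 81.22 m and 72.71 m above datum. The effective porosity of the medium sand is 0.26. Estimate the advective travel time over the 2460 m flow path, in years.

Hydraulic gradient i = (81.22 − 72.71) / 2460 = 8.51 / 2460 = 0.003459.
Darcy flux q = K · i = 11.20 × 0.003459 = 0.03874 m/day.
Seepage velocity v = q / n_e = 0.03874 / 0.26 = 0.1490 m/day.
Travel time t = L / v = 2460 / 0.1490 = 16508 days = 45.20 years.

45.2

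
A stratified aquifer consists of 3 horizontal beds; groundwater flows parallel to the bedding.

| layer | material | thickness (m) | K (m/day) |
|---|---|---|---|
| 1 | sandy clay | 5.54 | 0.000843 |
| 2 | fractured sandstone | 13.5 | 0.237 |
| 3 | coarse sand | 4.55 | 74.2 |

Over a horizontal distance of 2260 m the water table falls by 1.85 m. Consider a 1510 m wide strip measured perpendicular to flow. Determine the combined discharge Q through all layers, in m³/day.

Flow is parallel to layering, so each bed carries its own Darcy discharge and the transmissivities add.
Σ(K_i·b_i) = 0.000843×5.54 + 0.237×13.5 + 74.2×4.55 = 340.8 m²/day.
Hydraulic gradient i = Δh / L = 1.85 / 2260 = 0.0008186.
Q = Σ(K_i·b_i) · W · i = 340.8 × 1510 × 0.0008186 = 421.3 m³/day.

421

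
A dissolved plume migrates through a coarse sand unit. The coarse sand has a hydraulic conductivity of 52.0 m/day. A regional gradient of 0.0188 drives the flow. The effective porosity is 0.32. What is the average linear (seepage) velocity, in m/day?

Hydraulic gradient i = 0.0188.
Darcy flux q = K · i = 52.00 × 0.01880 = 0.9776 m/day.
Seepage velocity v = q / n_e = 0.9776 / 0.32 = 3.055 m/day.

3.06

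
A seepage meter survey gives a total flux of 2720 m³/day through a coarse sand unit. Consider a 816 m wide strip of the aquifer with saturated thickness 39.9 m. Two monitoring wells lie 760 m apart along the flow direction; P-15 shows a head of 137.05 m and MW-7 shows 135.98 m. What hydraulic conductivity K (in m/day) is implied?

59.3

Cross-sectional area A = 816 × 39.9 = 32558 m².
Hydraulic gradient i = (137.05 − 135.98) / 760 = 1.07 / 760 = 0.001408.
From Q = K·A·i, K = Q / (A·i) = 2720 / (32558 × 0.001408) = 59.34 m/day.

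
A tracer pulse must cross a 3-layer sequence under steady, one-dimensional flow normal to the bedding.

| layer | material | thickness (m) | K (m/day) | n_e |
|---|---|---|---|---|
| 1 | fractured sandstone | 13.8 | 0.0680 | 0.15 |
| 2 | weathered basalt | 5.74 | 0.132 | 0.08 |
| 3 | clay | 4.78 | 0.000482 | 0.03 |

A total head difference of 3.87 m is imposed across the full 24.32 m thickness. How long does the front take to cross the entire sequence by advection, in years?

19.2

With flow normal to the layers, continuity requires the same specific discharge q through every layer.
Σ(b_i/K_i) = 13.8/0.0680 + 5.74/0.132 + 4.78/0.000482 = 10163 d.
q = Δh / Σ(b_i/K_i) = 3.87 / 10163 = 0.0003808 m/day.
In each layer the seepage velocity is v_i = q/n_i, so the layer transit time is t_i = b_i·n_i / q:
  layer 1 (fractured sandstone): t_1 = 13.8 × 0.15 / 0.0003808 = 5436 d
  layer 2 (weathered basalt): t_2 = 5.74 × 0.08 / 0.0003808 = 1206 d
  layer 3 (clay): t_3 = 4.78 × 0.03 / 0.0003808 = 376.6 d
Total t = Σ t_i = 7019 days = 19.22 years.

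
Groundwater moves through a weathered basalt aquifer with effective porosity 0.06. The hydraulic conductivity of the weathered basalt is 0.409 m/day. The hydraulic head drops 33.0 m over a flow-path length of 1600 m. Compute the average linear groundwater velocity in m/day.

Hydraulic gradient i = Δh / L = 33.0 / 1600 = 0.02063.
Darcy flux q = K · i = 0.4090 × 0.02063 = 0.008436 m/day.
Seepage velocity v = q / n_e = 0.008436 / 0.06 = 0.1406 m/day.

0.141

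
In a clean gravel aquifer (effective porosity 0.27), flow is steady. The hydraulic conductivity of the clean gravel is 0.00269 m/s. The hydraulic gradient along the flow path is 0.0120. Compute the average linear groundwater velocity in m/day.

10.3

Convert K: 0.00269 m/s × 86400 = 232.4 m/day.
Hydraulic gradient i = 0.0120.
Darcy flux q = K · i = 232.4 × 0.01200 = 2.789 m/day.
Seepage velocity v = q / n_e = 2.789 / 0.27 = 10.33 m/day.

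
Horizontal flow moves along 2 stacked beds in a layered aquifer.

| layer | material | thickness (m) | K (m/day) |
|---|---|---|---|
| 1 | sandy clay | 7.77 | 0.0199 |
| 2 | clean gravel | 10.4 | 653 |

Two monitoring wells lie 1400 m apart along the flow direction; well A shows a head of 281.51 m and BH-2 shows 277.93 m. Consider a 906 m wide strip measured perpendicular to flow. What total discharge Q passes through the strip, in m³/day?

Flow is parallel to layering, so each bed carries its own Darcy discharge and the transmissivities add.
Σ(K_i·b_i) = 0.0199×7.77 + 653×10.4 = 6791 m²/day.
Hydraulic gradient i = (281.51 − 277.93) / 1400 = 3.58 / 1400 = 0.002557.
Q = Σ(K_i·b_i) · W · i = 6791 × 906 × 0.002557 = 15734 m³/day.

15700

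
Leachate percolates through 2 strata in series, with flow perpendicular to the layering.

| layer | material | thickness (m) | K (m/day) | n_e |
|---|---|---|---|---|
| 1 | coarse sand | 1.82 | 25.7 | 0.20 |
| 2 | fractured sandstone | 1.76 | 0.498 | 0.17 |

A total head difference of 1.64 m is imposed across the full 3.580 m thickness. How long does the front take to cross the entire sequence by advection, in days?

With flow normal to the layers, continuity requires the same specific discharge q through every layer.
Σ(b_i/K_i) = 1.82/25.7 + 1.76/0.498 = 3.605 d.
q = Δh / Σ(b_i/K_i) = 1.64 / 3.605 = 0.4549 m/day.
In each layer the seepage velocity is v_i = q/n_i, so the layer transit time is t_i = b_i·n_i / q:
  layer 1 (coarse sand): t_1 = 1.82 × 0.20 / 0.4549 = 0.8001 d
  layer 2 (fractured sandstone): t_2 = 1.76 × 0.17 / 0.4549 = 0.6577 d
Total t = Σ t_i = 1.458 days.

1.46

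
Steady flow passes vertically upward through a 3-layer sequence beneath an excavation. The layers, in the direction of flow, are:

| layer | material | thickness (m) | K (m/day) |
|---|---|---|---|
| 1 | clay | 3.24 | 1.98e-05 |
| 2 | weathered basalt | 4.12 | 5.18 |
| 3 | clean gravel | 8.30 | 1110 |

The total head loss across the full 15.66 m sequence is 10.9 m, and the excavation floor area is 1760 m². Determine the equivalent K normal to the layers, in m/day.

Flow is perpendicular to layering, so the layers act in series and the equivalent K is the thickness-weighted harmonic mean.
Total thickness L = 3.24 + 4.12 + 8.30 = 15.66 m.
Σ(b_i/K_i) = 3.24/1.98e-05 + 4.12/5.18 + 8.30/1110 = 1.636e+05 d.
K_eq = L / Σ(b_i/K_i) = 15.66 / 1.636e+05 = 9.570e-05 m/day.

9.57e-05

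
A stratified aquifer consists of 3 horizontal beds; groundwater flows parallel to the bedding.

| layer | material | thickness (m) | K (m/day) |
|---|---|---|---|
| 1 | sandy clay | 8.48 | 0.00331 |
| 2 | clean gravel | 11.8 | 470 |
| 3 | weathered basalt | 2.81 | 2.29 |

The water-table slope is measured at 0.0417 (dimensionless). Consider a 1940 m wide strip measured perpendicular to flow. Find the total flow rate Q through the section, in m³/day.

Flow is parallel to layering, so each bed carries its own Darcy discharge and the transmissivities add.
Σ(K_i·b_i) = 0.00331×8.48 + 470×11.8 + 2.29×2.81 = 5552 m²/day.
Hydraulic gradient i = 0.0417.
Q = Σ(K_i·b_i) · W · i = 5552 × 1940 × 0.04170 = 4.492e+05 m³/day.

449000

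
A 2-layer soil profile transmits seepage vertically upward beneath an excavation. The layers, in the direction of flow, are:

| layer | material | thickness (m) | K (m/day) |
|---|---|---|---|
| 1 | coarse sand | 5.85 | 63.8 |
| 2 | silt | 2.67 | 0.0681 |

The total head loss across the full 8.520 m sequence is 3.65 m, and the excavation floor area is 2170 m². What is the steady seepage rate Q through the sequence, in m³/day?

Flow is perpendicular to layering, so the layers act in series and the equivalent K is the thickness-weighted harmonic mean.
Total thickness L = 5.85 + 2.67 = 8.520 m.
Σ(b_i/K_i) = 5.85/63.8 + 2.67/0.0681 = 39.30 d.
K_eq = L / Σ(b_i/K_i) = 8.520 / 39.30 = 0.2168 m/day.
Q = K_eq · A · (Δh/L) = 0.2168 × 2170 × (3.65/8.520) = 201.5 m³/day.

202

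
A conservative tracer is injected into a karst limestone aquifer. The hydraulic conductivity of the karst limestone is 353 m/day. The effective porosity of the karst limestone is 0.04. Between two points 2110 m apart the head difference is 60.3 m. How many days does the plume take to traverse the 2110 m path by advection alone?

8.37

Hydraulic gradient i = Δh / L = 60.3 / 2110 = 0.02858.
Darcy flux q = K · i = 353.0 × 0.02858 = 10.09 m/day.
Seepage velocity v = q / n_e = 10.09 / 0.04 = 252.2 m/day.
Travel time t = L / v = 2110 / 252.2 = 8.366 days.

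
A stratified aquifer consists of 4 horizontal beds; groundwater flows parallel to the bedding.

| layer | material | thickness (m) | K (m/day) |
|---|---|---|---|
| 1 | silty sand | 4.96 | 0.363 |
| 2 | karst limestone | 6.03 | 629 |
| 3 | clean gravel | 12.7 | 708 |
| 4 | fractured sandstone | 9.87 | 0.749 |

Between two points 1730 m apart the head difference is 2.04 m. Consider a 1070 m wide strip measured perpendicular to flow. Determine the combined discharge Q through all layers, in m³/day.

16100

Flow is parallel to layering, so each bed carries its own Darcy discharge and the transmissivities add.
Σ(K_i·b_i) = 0.363×4.96 + 629×6.03 + 708×12.7 + 0.749×9.87 = 12794 m²/day.
Hydraulic gradient i = Δh / L = 2.04 / 1730 = 0.001179.
Q = Σ(K_i·b_i) · W · i = 12794 × 1070 × 0.001179 = 16142 m³/day.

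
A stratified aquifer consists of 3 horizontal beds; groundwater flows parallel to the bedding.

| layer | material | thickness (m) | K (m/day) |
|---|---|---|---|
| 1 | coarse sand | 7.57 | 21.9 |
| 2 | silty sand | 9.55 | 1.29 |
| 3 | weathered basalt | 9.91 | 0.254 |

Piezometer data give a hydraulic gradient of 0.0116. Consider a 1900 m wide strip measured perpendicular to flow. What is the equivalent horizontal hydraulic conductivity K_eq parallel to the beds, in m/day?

6.68

Flow is parallel to layering, so each bed carries its own Darcy discharge and the transmissivities add.
Σ(K_i·b_i) = 21.9×7.57 + 1.29×9.55 + 0.254×9.91 = 180.6 m²/day.
Total thickness b = 27.03 m, so K_eq = Σ(K_i·b_i)/b = 6.682 m/day.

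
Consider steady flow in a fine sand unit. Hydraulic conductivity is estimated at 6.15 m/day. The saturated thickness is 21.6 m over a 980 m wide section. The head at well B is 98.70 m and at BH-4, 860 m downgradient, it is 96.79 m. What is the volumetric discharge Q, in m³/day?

289

Cross-sectional area A = 980 × 21.6 = 21168 m².
Hydraulic gradient i = (98.70 − 96.79) / 860 = 1.91 / 860 = 0.002221.
Darcy's law: Q = K · A · i = 6.150 × 21168 × 0.002221 = 289.1 m³/day.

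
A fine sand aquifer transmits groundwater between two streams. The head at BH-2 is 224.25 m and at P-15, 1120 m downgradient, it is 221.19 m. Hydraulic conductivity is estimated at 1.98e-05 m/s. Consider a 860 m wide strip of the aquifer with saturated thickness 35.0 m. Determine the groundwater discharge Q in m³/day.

Convert K: 1.98e-05 m/s × 86400 = 1.711 m/day.
Cross-sectional area A = 860 × 35.0 = 30100 m².
Hydraulic gradient i = (224.25 − 221.19) / 1120 = 3.06 / 1120 = 0.002732.
Darcy's law: Q = K · A · i = 1.711 × 30100 × 0.002732 = 140.7 m³/day.

141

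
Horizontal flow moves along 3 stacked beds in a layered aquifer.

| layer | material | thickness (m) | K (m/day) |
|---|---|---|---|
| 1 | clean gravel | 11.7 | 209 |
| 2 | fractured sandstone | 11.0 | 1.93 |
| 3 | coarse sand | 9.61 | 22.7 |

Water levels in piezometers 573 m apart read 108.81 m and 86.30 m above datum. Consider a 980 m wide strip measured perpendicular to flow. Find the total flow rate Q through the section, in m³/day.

Flow is parallel to layering, so each bed carries its own Darcy discharge and the transmissivities add.
Σ(K_i·b_i) = 209×11.7 + 1.93×11.0 + 22.7×9.61 = 2685 m²/day.
Hydraulic gradient i = (108.81 − 86.30) / 573 = 22.51 / 573 = 0.03928.
Q = Σ(K_i·b_i) · W · i = 2685 × 980 × 0.03928 = 1.034e+05 m³/day.

103000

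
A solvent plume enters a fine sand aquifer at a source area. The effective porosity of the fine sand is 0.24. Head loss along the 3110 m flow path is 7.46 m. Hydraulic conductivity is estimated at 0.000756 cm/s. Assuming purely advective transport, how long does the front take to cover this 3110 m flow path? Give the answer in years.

1300

Convert K: 0.000756 cm/s × 864 = 0.6532 m/day.
Hydraulic gradient i = Δh / L = 7.46 / 3110 = 0.002399.
Darcy flux q = K · i = 0.6532 × 0.002399 = 0.001567 m/day.
Seepage velocity v = q / n_e = 0.001567 / 0.24 = 0.006528 m/day.
Travel time t = L / v = 3110 / 0.006528 = 4.764e+05 days = 1304 years.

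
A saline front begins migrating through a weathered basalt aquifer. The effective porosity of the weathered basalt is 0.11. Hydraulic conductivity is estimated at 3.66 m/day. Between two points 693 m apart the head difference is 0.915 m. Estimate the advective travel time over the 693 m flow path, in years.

43.2

Hydraulic gradient i = Δh / L = 0.915 / 693 = 0.001320.
Darcy flux q = K · i = 3.660 × 0.001320 = 0.004832 m/day.
Seepage velocity v = q / n_e = 0.004832 / 0.11 = 0.04393 m/day.
Travel time t = L / v = 693 / 0.04393 = 15775 days = 43.19 years.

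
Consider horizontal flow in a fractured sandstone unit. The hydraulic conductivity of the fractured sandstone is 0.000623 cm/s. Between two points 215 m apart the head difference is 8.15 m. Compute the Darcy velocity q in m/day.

Convert K: 0.000623 cm/s × 864 = 0.5383 m/day.
Hydraulic gradient i = Δh / L = 8.15 / 215 = 0.03791.
Specific discharge q = K · i = 0.5383 × 0.03791 = 0.02040 m/day.

0.0204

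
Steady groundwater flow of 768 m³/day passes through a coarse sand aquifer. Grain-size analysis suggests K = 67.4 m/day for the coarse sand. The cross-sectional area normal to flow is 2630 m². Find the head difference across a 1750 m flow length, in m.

From Q = K·A·i, i = Q / (K·A) = 768 / (67.40 × 2630) = 0.004333.
Head loss Δh = i · L = 0.004333 × 1750 = 7.582 m.

7.58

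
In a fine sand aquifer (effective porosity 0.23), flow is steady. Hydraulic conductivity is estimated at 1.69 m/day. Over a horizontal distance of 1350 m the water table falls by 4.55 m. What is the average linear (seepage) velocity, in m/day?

Hydraulic gradient i = Δh / L = 4.55 / 1350 = 0.003370.
Darcy flux q = K · i = 1.690 × 0.003370 = 0.005696 m/day.
Seepage velocity v = q / n_e = 0.005696 / 0.23 = 0.02476 m/day.

0.0248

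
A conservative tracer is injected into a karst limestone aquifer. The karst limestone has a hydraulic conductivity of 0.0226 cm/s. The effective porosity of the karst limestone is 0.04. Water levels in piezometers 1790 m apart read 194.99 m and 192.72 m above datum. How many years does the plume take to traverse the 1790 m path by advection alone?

7.92

Convert K: 0.0226 cm/s × 864 = 19.53 m/day.
Hydraulic gradient i = (194.99 − 192.72) / 1790 = 2.27 / 1790 = 0.001268.
Darcy flux q = K · i = 19.53 × 0.001268 = 0.02476 m/day.
Seepage velocity v = q / n_e = 0.02476 / 0.04 = 0.6191 m/day.
Travel time t = L / v = 1790 / 0.6191 = 2891 days = 7.916 years.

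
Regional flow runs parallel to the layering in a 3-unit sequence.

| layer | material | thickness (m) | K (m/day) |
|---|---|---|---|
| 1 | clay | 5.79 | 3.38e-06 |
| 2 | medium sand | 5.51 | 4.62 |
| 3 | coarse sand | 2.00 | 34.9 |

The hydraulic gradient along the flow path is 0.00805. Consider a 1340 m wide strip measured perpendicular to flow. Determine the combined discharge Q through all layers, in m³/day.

1030

Flow is parallel to layering, so each bed carries its own Darcy discharge and the transmissivities add.
Σ(K_i·b_i) = 3.38e-06×5.79 + 4.62×5.51 + 34.9×2.00 = 95.26 m²/day.
Hydraulic gradient i = 0.00805.
Q = Σ(K_i·b_i) · W · i = 95.26 × 1340 × 0.008050 = 1028 m³/day.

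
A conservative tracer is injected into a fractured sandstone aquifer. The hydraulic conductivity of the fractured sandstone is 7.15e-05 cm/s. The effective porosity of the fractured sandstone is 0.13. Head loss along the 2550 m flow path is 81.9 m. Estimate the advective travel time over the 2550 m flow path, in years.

Convert K: 7.15e-05 cm/s × 864 = 0.06178 m/day.
Hydraulic gradient i = Δh / L = 81.9 / 2550 = 0.03212.
Darcy flux q = K · i = 0.06178 × 0.03212 = 0.001984 m/day.
Seepage velocity v = q / n_e = 0.001984 / 0.13 = 0.01526 m/day.
Travel time t = L / v = 2550 / 0.01526 = 1.671e+05 days = 457.4 years.

457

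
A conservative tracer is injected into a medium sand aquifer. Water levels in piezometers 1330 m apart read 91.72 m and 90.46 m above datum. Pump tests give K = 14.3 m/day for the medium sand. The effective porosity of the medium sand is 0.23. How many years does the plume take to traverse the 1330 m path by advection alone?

61.8

Hydraulic gradient i = (91.72 − 90.46) / 1330 = 1.26 / 1330 = 0.0009474.
Darcy flux q = K · i = 14.30 × 0.0009474 = 0.01355 m/day.
Seepage velocity v = q / n_e = 0.01355 / 0.23 = 0.05890 m/day.
Travel time t = L / v = 1330 / 0.05890 = 22580 days = 61.82 years.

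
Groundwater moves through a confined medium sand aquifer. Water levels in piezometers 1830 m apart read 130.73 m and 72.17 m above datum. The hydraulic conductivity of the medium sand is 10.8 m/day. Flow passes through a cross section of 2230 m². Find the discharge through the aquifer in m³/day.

Hydraulic gradient i = (130.73 − 72.17) / 1830 = 58.56 / 1830 = 0.03200.
Darcy's law: Q = K · A · i = 10.80 × 2230 × 0.03200 = 770.7 m³/day.

771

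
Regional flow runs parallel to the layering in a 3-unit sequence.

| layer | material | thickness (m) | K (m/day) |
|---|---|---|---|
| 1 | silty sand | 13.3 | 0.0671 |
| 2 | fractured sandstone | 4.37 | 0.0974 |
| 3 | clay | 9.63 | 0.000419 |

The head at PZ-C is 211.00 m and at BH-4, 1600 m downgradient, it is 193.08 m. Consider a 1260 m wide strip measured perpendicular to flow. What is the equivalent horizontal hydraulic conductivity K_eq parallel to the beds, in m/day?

Flow is parallel to layering, so each bed carries its own Darcy discharge and the transmissivities add.
Σ(K_i·b_i) = 0.0671×13.3 + 0.0974×4.37 + 0.000419×9.63 = 1.322 m²/day.
Total thickness b = 27.30 m, so K_eq = Σ(K_i·b_i)/b = 0.04843 m/day.

0.0484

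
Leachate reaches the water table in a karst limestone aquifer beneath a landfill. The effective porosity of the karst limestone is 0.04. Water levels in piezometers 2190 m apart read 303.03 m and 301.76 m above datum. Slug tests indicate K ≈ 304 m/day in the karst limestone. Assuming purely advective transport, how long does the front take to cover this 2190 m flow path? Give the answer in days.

497

Hydraulic gradient i = (303.03 − 301.76) / 2190 = 1.27 / 2190 = 0.0005799.
Darcy flux q = K · i = 304.0 × 0.0005799 = 0.1763 m/day.
Seepage velocity v = q / n_e = 0.1763 / 0.04 = 4.407 m/day.
Travel time t = L / v = 2190 / 4.407 = 496.9 days.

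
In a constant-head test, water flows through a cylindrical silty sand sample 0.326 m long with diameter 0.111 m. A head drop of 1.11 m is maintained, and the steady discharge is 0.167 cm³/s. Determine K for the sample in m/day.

Cross-sectional area A = π·(d/2)² = π × (0.111/2)² = 0.009677 m².
Convert discharge: 0.167 cm³/s = 1.670e-07 m³/s.
Darcy's law rearranged: K = Q·L / (A·Δh) = 1.670e-07 × 0.326 / (0.009677 × 1.11) = 5.068e-06 m/s = 0.4379 m/day.

0.438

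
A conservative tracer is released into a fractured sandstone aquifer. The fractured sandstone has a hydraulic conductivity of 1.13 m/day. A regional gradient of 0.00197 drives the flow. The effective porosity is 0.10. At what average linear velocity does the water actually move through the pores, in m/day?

0.0223

Hydraulic gradient i = 0.00197.
Darcy flux q = K · i = 1.130 × 0.001970 = 0.002226 m/day.
Seepage velocity v = q / n_e = 0.002226 / 0.10 = 0.02226 m/day.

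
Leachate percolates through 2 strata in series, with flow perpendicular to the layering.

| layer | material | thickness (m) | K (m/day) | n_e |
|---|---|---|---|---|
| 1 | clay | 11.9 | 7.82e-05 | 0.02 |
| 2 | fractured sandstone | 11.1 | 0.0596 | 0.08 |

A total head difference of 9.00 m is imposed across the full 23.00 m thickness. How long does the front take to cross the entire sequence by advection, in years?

52.2

With flow normal to the layers, continuity requires the same specific discharge q through every layer.
Σ(b_i/K_i) = 11.9/7.82e-05 + 11.1/0.0596 = 1.524e+05 d.
q = Δh / Σ(b_i/K_i) = 9.00 / 1.524e+05 = 5.907e-05 m/day.
In each layer the seepage velocity is v_i = q/n_i, so the layer transit time is t_i = b_i·n_i / q:
  layer 1 (clay): t_1 = 11.9 × 0.02 / 5.907e-05 = 4029 d
  layer 2 (fractured sandstone): t_2 = 11.1 × 0.08 / 5.907e-05 = 15033 d
Total t = Σ t_i = 19062 days = 52.19 years.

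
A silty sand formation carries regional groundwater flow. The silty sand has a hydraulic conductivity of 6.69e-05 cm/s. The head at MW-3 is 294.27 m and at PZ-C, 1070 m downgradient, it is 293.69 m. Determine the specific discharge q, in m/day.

Convert K: 6.69e-05 cm/s × 864 = 0.05780 m/day.
Hydraulic gradient i = (294.27 − 293.69) / 1070 = 0.58 / 1070 = 0.0005421.
Specific discharge q = K · i = 0.05780 × 0.0005421 = 3.133e-05 m/day.

3.13e-05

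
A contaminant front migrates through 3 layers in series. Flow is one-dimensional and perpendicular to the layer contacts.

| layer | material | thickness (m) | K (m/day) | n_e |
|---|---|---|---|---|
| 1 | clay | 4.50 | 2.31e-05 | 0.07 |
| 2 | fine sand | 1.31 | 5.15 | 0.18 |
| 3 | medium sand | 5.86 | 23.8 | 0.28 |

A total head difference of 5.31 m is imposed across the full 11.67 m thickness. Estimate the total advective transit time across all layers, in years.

220

With flow normal to the layers, continuity requires the same specific discharge q through every layer.
Σ(b_i/K_i) = 4.50/2.31e-05 + 1.31/5.15 + 5.86/23.8 = 1.948e+05 d.
q = Δh / Σ(b_i/K_i) = 5.31 / 1.948e+05 = 2.726e-05 m/day.
In each layer the seepage velocity is v_i = q/n_i, so the layer transit time is t_i = b_i·n_i / q:
  layer 1 (clay): t_1 = 4.50 × 0.07 / 2.726e-05 = 11556 d
  layer 2 (fine sand): t_2 = 1.31 × 0.18 / 2.726e-05 = 8651 d
  layer 3 (medium sand): t_3 = 5.86 × 0.28 / 2.726e-05 = 60195 d
Total t = Σ t_i = 80402 days = 220.1 years.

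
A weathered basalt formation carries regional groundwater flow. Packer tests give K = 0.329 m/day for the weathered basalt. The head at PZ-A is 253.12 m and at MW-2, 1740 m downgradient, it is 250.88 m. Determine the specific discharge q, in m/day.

0.000424

Hydraulic gradient i = (253.12 − 250.88) / 1740 = 2.24 / 1740 = 0.001287.
Specific discharge q = K · i = 0.3290 × 0.001287 = 0.0004235 m/day.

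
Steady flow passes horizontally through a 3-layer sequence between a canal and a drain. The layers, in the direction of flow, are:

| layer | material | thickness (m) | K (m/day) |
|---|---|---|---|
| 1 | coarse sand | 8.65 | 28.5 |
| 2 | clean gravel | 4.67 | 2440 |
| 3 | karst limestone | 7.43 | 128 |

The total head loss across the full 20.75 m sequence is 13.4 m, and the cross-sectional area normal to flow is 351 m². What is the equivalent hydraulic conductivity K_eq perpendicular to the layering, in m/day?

57.1

Flow is perpendicular to layering, so the layers act in series and the equivalent K is the thickness-weighted harmonic mean.
Total thickness L = 8.65 + 4.67 + 7.43 = 20.75 m.
Σ(b_i/K_i) = 8.65/28.5 + 4.67/2440 + 7.43/128 = 0.3635 d.
K_eq = L / Σ(b_i/K_i) = 20.75 / 0.3635 = 57.09 m/day.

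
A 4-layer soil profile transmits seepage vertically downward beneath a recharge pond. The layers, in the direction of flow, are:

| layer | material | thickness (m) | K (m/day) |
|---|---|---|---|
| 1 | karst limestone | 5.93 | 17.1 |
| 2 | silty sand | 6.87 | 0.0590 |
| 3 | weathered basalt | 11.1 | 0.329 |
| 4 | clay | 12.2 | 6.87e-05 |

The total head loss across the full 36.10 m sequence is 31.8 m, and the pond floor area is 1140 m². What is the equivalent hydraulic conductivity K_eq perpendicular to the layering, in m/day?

0.000203

Flow is perpendicular to layering, so the layers act in series and the equivalent K is the thickness-weighted harmonic mean.
Total thickness L = 5.93 + 6.87 + 11.1 + 12.2 = 36.10 m.
Σ(b_i/K_i) = 5.93/17.1 + 6.87/0.0590 + 11.1/0.329 + 12.2/6.87e-05 = 1.777e+05 d.
K_eq = L / Σ(b_i/K_i) = 36.10 / 1.777e+05 = 0.0002031 m/day.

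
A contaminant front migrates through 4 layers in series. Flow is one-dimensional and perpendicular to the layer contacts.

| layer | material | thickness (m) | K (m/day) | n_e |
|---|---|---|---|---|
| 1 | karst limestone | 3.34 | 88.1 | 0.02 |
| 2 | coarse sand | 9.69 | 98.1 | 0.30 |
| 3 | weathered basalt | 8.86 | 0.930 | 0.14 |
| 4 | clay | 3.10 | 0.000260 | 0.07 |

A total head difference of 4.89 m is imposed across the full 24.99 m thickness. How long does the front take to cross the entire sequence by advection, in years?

29.6

With flow normal to the layers, continuity requires the same specific discharge q through every layer.
Σ(b_i/K_i) = 3.34/88.1 + 9.69/98.1 + 8.86/0.930 + 3.10/0.000260 = 11933 d.
q = Δh / Σ(b_i/K_i) = 4.89 / 11933 = 0.0004098 m/day.
In each layer the seepage velocity is v_i = q/n_i, so the layer transit time is t_i = b_i·n_i / q:
  layer 1 (karst limestone): t_1 = 3.34 × 0.02 / 0.0004098 = 163.0 d
  layer 2 (coarse sand): t_2 = 9.69 × 0.30 / 0.0004098 = 7094 d
  layer 3 (weathered basalt): t_3 = 8.86 × 0.14 / 0.0004098 = 3027 d
  layer 4 (clay): t_4 = 3.10 × 0.07 / 0.0004098 = 529.5 d
Total t = Σ t_i = 10813 days = 29.60 years.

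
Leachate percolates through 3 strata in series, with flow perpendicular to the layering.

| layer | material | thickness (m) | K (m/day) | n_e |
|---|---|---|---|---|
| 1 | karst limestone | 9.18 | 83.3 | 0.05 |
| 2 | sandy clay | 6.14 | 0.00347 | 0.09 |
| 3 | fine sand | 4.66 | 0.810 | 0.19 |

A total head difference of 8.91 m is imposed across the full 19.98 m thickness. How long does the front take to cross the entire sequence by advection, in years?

1.03

With flow normal to the layers, continuity requires the same specific discharge q through every layer.
Σ(b_i/K_i) = 9.18/83.3 + 6.14/0.00347 + 4.66/0.810 = 1775 d.
q = Δh / Σ(b_i/K_i) = 8.91 / 1775 = 0.005019 m/day.
In each layer the seepage velocity is v_i = q/n_i, so the layer transit time is t_i = b_i·n_i / q:
  layer 1 (karst limestone): t_1 = 9.18 × 0.05 / 0.005019 = 91.46 d
  layer 2 (sandy clay): t_2 = 6.14 × 0.09 / 0.005019 = 110.1 d
  layer 3 (fine sand): t_3 = 4.66 × 0.19 / 0.005019 = 176.4 d
Total t = Σ t_i = 378.0 days = 1.035 years.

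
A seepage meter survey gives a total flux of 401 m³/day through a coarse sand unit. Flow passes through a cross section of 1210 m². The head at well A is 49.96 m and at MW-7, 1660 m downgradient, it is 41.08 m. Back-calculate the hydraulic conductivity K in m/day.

62.0

Hydraulic gradient i = (49.96 − 41.08) / 1660 = 8.88 / 1660 = 0.005349.
From Q = K·A·i, K = Q / (A·i) = 401 / (1210 × 0.005349) = 61.95 m/day.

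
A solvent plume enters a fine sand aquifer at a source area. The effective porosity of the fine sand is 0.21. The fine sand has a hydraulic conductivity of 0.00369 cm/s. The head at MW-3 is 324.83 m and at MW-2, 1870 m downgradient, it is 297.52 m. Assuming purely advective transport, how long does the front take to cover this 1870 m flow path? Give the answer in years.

Convert K: 0.00369 cm/s × 864 = 3.188 m/day.
Hydraulic gradient i = (324.83 − 297.52) / 1870 = 27.31 / 1870 = 0.01460.
Darcy flux q = K · i = 3.188 × 0.01460 = 0.04656 m/day.
Seepage velocity v = q / n_e = 0.04656 / 0.21 = 0.2217 m/day.
Travel time t = L / v = 1870 / 0.2217 = 8434 days = 23.09 years.

23.1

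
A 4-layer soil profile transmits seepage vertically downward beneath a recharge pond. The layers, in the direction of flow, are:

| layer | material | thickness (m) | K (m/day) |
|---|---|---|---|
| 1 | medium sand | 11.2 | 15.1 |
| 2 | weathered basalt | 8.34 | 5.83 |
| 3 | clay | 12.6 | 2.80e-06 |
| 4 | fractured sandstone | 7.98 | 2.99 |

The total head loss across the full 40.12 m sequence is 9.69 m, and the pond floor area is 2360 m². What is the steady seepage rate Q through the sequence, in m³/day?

0.00508

Flow is perpendicular to layering, so the layers act in series and the equivalent K is the thickness-weighted harmonic mean.
Total thickness L = 11.2 + 8.34 + 12.6 + 7.98 = 40.12 m.
Σ(b_i/K_i) = 11.2/15.1 + 8.34/5.83 + 12.6/2.80e-06 + 7.98/2.99 = 4.500e+06 d.
K_eq = L / Σ(b_i/K_i) = 40.12 / 4.500e+06 = 8.916e-06 m/day.
Q = K_eq · A · (Δh/L) = 8.916e-06 × 2360 × (9.69/40.12) = 0.005082 m³/day.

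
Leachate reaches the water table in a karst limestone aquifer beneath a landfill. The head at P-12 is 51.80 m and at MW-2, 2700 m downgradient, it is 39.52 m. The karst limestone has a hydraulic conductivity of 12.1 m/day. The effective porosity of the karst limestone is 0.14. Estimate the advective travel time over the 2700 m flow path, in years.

Hydraulic gradient i = (51.80 − 39.52) / 2700 = 12.28 / 2700 = 0.004548.
Darcy flux q = K · i = 12.10 × 0.004548 = 0.05503 m/day.
Seepage velocity v = q / n_e = 0.05503 / 0.14 = 0.3931 m/day.
Travel time t = L / v = 2700 / 0.3931 = 6869 days = 18.81 years.

18.8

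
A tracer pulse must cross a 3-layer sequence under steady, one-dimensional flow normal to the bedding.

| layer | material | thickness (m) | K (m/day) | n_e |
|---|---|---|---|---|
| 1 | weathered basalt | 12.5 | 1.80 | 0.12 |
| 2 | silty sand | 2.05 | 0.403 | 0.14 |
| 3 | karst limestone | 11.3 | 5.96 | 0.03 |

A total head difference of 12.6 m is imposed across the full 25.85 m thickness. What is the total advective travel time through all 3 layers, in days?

2.35

With flow normal to the layers, continuity requires the same specific discharge q through every layer.
Σ(b_i/K_i) = 12.5/1.80 + 2.05/0.403 + 11.3/5.96 = 13.93 d.
q = Δh / Σ(b_i/K_i) = 12.6 / 13.93 = 0.9047 m/day.
In each layer the seepage velocity is v_i = q/n_i, so the layer transit time is t_i = b_i·n_i / q:
  layer 1 (weathered basalt): t_1 = 12.5 × 0.12 / 0.9047 = 1.658 d
  layer 2 (silty sand): t_2 = 2.05 × 0.14 / 0.9047 = 0.3172 d
  layer 3 (karst limestone): t_3 = 11.3 × 0.03 / 0.9047 = 0.3747 d
Total t = Σ t_i = 2.350 days.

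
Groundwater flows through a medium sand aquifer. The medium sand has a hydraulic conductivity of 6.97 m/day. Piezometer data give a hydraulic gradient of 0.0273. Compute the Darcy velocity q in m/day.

Hydraulic gradient i = 0.0273.
Specific discharge q = K · i = 6.970 × 0.02730 = 0.1903 m/day.

0.190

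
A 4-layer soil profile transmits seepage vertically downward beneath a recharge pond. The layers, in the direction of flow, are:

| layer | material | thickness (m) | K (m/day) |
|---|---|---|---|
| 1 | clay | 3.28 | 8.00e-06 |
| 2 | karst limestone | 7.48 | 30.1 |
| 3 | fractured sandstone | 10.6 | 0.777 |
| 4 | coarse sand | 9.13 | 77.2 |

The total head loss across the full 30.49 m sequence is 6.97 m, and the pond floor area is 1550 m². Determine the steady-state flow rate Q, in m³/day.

0.0263

Flow is perpendicular to layering, so the layers act in series and the equivalent K is the thickness-weighted harmonic mean.
Total thickness L = 3.28 + 7.48 + 10.6 + 9.13 = 30.49 m.
Σ(b_i/K_i) = 3.28/8.00e-06 + 7.48/30.1 + 10.6/0.777 + 9.13/77.2 = 4.100e+05 d.
K_eq = L / Σ(b_i/K_i) = 30.49 / 4.100e+05 = 7.436e-05 m/day.
Q = K_eq · A · (Δh/L) = 7.436e-05 × 1550 × (6.97/30.49) = 0.02635 m³/day.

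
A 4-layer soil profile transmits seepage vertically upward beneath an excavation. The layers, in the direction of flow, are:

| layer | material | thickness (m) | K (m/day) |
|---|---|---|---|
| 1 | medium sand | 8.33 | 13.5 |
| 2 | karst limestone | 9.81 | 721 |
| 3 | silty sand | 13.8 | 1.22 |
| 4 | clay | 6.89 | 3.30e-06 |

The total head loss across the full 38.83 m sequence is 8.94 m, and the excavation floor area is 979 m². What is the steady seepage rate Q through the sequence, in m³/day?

0.00419

Flow is perpendicular to layering, so the layers act in series and the equivalent K is the thickness-weighted harmonic mean.
Total thickness L = 8.33 + 9.81 + 13.8 + 6.89 = 38.83 m.
Σ(b_i/K_i) = 8.33/13.5 + 9.81/721 + 13.8/1.22 + 6.89/3.30e-06 = 2.088e+06 d.
K_eq = L / Σ(b_i/K_i) = 38.83 / 2.088e+06 = 1.860e-05 m/day.
Q = K_eq · A · (Δh/L) = 1.860e-05 × 979 × (8.94/38.83) = 0.004192 m³/day.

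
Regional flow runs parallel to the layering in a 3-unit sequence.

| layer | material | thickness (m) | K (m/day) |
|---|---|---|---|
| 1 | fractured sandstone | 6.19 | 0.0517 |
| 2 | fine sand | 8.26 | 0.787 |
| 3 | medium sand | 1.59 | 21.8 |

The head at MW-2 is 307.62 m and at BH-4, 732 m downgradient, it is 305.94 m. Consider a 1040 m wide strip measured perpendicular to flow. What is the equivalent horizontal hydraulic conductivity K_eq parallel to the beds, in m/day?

Flow is parallel to layering, so each bed carries its own Darcy discharge and the transmissivities add.
Σ(K_i·b_i) = 0.0517×6.19 + 0.787×8.26 + 21.8×1.59 = 41.48 m²/day.
Total thickness b = 16.04 m, so K_eq = Σ(K_i·b_i)/b = 2.586 m/day.

2.59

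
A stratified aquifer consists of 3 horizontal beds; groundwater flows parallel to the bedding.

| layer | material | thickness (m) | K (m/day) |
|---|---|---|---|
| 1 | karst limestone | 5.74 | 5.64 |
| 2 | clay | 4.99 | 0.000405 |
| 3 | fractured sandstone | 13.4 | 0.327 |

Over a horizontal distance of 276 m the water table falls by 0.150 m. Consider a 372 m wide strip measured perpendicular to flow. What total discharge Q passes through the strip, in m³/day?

Flow is parallel to layering, so each bed carries its own Darcy discharge and the transmissivities add.
Σ(K_i·b_i) = 5.64×5.74 + 0.000405×4.99 + 0.327×13.4 = 36.76 m²/day.
Hydraulic gradient i = Δh / L = 0.150 / 276 = 0.0005435.
Q = Σ(K_i·b_i) · W · i = 36.76 × 372 × 0.0005435 = 7.431 m³/day.

7.43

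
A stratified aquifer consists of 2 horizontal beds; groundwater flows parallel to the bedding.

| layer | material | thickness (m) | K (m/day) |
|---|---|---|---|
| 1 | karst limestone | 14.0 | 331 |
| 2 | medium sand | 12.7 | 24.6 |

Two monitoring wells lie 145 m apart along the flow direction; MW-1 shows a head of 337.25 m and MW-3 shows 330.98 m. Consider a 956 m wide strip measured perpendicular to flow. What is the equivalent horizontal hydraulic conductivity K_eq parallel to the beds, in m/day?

Flow is parallel to layering, so each bed carries its own Darcy discharge and the transmissivities add.
Σ(K_i·b_i) = 331×14.0 + 24.6×12.7 = 4946 m²/day.
Total thickness b = 26.70 m, so K_eq = Σ(K_i·b_i)/b = 185.3 m/day.

185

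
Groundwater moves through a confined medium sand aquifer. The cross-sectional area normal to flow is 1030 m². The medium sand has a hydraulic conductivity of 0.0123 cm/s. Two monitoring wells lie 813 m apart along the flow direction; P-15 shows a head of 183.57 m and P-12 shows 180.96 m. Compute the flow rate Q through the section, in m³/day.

35.1

Convert K: 0.0123 cm/s × 864 = 10.63 m/day.
Hydraulic gradient i = (183.57 − 180.96) / 813 = 2.61 / 813 = 0.003210.
Darcy's law: Q = K · A · i = 10.63 × 1030 × 0.003210 = 35.14 m³/day.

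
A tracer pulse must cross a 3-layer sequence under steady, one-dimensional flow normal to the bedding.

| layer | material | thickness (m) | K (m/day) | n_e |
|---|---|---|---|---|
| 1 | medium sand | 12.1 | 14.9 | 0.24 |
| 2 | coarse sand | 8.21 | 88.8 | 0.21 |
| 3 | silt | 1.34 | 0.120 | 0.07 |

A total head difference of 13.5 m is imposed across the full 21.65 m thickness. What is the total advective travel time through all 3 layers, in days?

With flow normal to the layers, continuity requires the same specific discharge q through every layer.
Σ(b_i/K_i) = 12.1/14.9 + 8.21/88.8 + 1.34/0.120 = 12.07 d.
q = Δh / Σ(b_i/K_i) = 13.5 / 12.07 = 1.118 m/day.
In each layer the seepage velocity is v_i = q/n_i, so the layer transit time is t_i = b_i·n_i / q:
  layer 1 (medium sand): t_1 = 12.1 × 0.24 / 1.118 = 2.597 d
  layer 2 (coarse sand): t_2 = 8.21 × 0.21 / 1.118 = 1.542 d
  layer 3 (silt): t_3 = 1.34 × 0.07 / 1.118 = 0.08387 d
Total t = Σ t_i = 4.222 days.

4.22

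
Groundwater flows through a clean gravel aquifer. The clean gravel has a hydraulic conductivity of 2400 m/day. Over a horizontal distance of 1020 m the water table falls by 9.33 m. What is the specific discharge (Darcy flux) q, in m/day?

Hydraulic gradient i = Δh / L = 9.33 / 1020 = 0.009147.
Specific discharge q = K · i = 2400 × 0.009147 = 21.95 m/day.

22.0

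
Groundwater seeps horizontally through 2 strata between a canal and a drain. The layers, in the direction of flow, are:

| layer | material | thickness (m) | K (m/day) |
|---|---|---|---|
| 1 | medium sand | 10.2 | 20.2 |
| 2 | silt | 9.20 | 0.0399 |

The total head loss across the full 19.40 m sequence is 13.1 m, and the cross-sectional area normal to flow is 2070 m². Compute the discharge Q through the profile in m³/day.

117

Flow is perpendicular to layering, so the layers act in series and the equivalent K is the thickness-weighted harmonic mean.
Total thickness L = 10.2 + 9.20 = 19.40 m.
Σ(b_i/K_i) = 10.2/20.2 + 9.20/0.0399 = 231.1 d.
K_eq = L / Σ(b_i/K_i) = 19.40 / 231.1 = 0.08395 m/day.
Q = K_eq · A · (Δh/L) = 0.08395 × 2070 × (13.1/19.40) = 117.3 m³/day.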